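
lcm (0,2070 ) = 0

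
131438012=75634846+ 55803166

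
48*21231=1019088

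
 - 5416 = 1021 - 6437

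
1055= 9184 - 8129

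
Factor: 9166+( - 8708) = 2^1*229^1 = 458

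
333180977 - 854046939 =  - 520865962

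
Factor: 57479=229^1*251^1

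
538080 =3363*160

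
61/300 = 61/300 = 0.20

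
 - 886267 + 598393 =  - 287874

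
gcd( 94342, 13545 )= 43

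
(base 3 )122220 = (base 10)483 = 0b111100011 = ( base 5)3413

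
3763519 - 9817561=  - 6054042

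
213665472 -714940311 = -501274839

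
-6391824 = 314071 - 6705895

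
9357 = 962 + 8395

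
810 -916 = -106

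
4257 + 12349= 16606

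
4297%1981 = 335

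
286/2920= 143/1460   =  0.10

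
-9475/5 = -1895 = - 1895.00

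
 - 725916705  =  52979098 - 778895803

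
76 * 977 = 74252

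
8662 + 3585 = 12247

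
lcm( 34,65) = 2210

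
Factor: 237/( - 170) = -2^( - 1)*3^1* 5^ ( -1)*17^( - 1) * 79^1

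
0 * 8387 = 0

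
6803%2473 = 1857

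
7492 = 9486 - 1994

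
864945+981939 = 1846884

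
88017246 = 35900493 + 52116753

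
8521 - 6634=1887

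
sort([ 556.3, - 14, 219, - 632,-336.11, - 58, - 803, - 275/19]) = [ - 803, - 632, - 336.11, - 58, - 275/19, - 14,219,556.3 ] 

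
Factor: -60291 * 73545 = - 4434101595 =- 3^4 * 5^1*7^1*11^1 * 29^1*4903^1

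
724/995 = 724/995  =  0.73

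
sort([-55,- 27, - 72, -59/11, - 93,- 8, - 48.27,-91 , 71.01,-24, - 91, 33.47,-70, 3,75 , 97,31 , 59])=[-93,  -  91,-91,-72,-70,-55,-48.27, - 27, - 24, - 8, - 59/11, 3, 31,33.47, 59,71.01, 75 , 97]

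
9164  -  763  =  8401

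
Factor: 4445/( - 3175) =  -5^( - 1 )*7^1 = - 7/5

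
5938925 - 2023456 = 3915469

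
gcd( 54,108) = 54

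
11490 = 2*5745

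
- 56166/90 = - 9361/15 = - 624.07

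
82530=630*131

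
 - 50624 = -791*64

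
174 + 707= 881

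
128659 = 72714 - - 55945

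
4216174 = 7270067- 3053893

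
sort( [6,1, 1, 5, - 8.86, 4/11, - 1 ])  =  [ - 8.86, - 1, 4/11,  1,1 , 5, 6]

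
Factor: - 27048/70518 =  - 2^2*7^1 *73^(-1) = - 28/73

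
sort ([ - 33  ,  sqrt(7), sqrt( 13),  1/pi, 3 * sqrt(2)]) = [ - 33, 1/pi, sqrt( 7 ), sqrt( 13) , 3*sqrt( 2)] 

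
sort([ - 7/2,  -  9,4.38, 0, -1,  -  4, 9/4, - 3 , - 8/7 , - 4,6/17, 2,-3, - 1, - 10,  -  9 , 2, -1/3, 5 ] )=[-10, - 9, - 9 , - 4 , - 4  ,-7/2, - 3, - 3, - 8/7, - 1, - 1, -1/3,0,6/17,2 , 2, 9/4,  4.38,5] 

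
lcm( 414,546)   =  37674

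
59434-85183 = -25749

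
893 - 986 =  - 93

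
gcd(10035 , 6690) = 3345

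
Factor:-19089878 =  - 2^1*17^1*127^1*4421^1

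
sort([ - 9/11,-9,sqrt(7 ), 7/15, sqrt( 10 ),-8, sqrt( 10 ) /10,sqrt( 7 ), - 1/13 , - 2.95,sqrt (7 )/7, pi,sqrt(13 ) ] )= [-9 , - 8, - 2.95, - 9/11, - 1/13, sqrt(10 )/10, sqrt( 7) /7, 7/15, sqrt ( 7), sqrt(7 ), pi, sqrt( 10), sqrt(13 ) ] 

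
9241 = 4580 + 4661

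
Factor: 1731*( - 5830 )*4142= - 41799945660 = - 2^2*3^1*5^1*11^1*19^1*  53^1*109^1*577^1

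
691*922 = 637102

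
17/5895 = 17/5895 = 0.00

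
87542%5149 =9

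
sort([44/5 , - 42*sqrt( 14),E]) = [-42*sqrt( 14),  E, 44/5 ] 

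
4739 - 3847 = 892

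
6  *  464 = 2784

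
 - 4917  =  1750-6667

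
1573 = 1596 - 23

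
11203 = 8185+3018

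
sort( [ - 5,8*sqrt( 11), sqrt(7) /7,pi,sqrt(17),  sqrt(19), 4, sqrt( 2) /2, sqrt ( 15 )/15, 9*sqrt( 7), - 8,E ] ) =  [ - 8,  -  5,sqrt( 15 )/15, sqrt(7)/7,sqrt(2)/2, E,pi, 4  ,  sqrt( 17 ), sqrt( 19),9*sqrt( 7 ),8*sqrt(11)]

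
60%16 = 12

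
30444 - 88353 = - 57909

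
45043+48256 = 93299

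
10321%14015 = 10321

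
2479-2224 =255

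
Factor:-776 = -2^3*97^1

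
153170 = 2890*53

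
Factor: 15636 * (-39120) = - 611680320=-  2^6 * 3^2*5^1 * 163^1*1303^1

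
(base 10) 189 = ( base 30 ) 69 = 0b10111101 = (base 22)8d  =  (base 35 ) 5E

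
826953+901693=1728646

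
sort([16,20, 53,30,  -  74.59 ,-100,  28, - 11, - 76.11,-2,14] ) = [ - 100, - 76.11,- 74.59,  -  11, - 2,14,16,20,28,30, 53 ] 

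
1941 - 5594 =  - 3653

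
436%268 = 168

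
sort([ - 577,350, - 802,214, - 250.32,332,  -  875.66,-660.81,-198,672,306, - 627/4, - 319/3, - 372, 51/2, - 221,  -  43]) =[ - 875.66, - 802,-660.81, - 577,-372, - 250.32 , - 221,  -  198, - 627/4, - 319/3 ,-43 , 51/2, 214,306, 332,350, 672] 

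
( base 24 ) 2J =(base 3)2111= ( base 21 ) 34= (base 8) 103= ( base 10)67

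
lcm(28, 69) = 1932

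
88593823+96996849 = 185590672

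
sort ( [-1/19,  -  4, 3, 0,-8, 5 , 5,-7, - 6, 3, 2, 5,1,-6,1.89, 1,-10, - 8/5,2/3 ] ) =[ - 10, - 8,  -  7, -6,-6 ,-4,  -  8/5,-1/19,0, 2/3,1, 1,  1.89 , 2, 3,3,5, 5,5]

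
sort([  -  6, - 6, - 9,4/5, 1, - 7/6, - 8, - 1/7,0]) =[ - 9, - 8, -6, - 6,-7/6,- 1/7,  0, 4/5,1 ] 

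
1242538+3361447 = 4603985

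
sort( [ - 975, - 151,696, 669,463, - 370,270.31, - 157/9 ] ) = [  -  975, - 370, - 151,-157/9, 270.31,463,669, 696] 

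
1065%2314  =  1065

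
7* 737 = 5159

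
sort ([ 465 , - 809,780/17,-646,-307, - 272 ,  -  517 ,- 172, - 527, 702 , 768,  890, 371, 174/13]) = [ - 809, - 646  , - 527 , - 517, - 307, - 272,-172,174/13,  780/17  ,  371,465 , 702, 768,890]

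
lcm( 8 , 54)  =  216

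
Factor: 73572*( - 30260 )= - 2226288720 = -2^4* 3^1*5^1*17^1*89^1*6131^1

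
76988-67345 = 9643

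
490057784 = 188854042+301203742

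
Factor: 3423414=2^1*3^1*570569^1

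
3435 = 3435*1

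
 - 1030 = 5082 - 6112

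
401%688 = 401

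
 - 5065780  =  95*(  -  53324 ) 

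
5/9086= 5/9086 = 0.00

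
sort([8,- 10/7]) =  [ - 10/7, 8]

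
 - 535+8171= 7636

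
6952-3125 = 3827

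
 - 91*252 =-22932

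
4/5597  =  4/5597  =  0.00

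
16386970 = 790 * 20743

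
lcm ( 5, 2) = 10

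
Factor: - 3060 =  - 2^2  *  3^2*5^1 * 17^1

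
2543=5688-3145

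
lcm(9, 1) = 9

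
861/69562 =861/69562=0.01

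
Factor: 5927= 5927^1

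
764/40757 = 764/40757 =0.02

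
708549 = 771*919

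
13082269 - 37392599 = - 24310330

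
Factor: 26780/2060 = 13^1 = 13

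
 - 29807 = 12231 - 42038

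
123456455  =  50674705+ 72781750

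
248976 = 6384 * 39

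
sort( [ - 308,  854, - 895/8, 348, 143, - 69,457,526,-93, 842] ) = [ - 308,  -  895/8,  -  93,  -  69,143, 348, 457, 526 , 842,854 ]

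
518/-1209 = - 518/1209  =  -0.43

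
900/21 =300/7 = 42.86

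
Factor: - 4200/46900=  -  6/67 = - 2^1*3^1*67^ (-1) 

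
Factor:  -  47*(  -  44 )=2068 = 2^2*11^1*47^1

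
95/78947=95/78947 = 0.00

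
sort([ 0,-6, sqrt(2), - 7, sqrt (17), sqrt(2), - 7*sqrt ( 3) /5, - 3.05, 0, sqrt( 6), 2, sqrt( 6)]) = [- 7 ,- 6, - 3.05, - 7*sqrt( 3) /5, 0, 0, sqrt( 2) , sqrt(2), 2 , sqrt( 6 ) , sqrt( 6),sqrt(17 )] 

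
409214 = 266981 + 142233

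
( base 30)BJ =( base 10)349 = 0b101011101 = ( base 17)139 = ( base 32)at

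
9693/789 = 3231/263 = 12.29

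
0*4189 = 0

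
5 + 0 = 5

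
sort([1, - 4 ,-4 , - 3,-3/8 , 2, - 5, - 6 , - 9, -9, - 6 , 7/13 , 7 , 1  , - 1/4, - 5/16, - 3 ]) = [ - 9, - 9 ,- 6,-6,  -  5, - 4,-4,- 3, - 3 , - 3/8  ,  -  5/16,-1/4,  7/13,  1,1 , 2 , 7] 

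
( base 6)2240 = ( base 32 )GG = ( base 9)646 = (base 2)1000010000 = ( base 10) 528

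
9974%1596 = 398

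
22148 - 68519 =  - 46371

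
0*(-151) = 0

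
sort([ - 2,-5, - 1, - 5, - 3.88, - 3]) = [ - 5 , - 5, - 3.88,-3,- 2, - 1 ]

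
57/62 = 57/62  =  0.92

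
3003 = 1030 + 1973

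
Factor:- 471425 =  - 5^2*109^1 *173^1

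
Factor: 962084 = 2^2 * 19^1*12659^1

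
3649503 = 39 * 93577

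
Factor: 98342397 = 3^3* 521^1*6991^1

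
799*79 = 63121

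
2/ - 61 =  - 1 + 59/61 = -  0.03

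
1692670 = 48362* 35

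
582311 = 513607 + 68704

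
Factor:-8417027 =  - 31^1*271517^1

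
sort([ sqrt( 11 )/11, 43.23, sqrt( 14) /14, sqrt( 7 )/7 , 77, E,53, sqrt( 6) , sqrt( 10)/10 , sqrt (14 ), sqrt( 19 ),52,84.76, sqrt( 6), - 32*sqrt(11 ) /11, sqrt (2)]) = [ - 32*sqrt(11 )/11, sqrt( 14 )/14, sqrt( 11) /11 , sqrt( 10)/10 , sqrt( 7)/7,sqrt( 2 ), sqrt(6), sqrt( 6), E, sqrt( 14 ),sqrt( 19), 43.23, 52, 53, 77,84.76 ]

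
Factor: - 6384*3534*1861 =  - 2^5*3^2 *7^1*19^2*31^1 * 1861^1 = - 41986125216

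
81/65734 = 81/65734 = 0.00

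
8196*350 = 2868600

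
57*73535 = 4191495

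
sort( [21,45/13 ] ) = [ 45/13,21 ]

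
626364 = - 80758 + 707122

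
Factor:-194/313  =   - 2^1*97^1*313^( - 1)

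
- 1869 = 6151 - 8020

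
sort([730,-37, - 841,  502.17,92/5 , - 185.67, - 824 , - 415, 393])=[ - 841, - 824, - 415, - 185.67, - 37,92/5,393,502.17, 730]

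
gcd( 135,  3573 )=9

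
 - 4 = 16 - 20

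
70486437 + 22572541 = 93058978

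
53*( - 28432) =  - 1506896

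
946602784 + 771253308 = 1717856092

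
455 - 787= - 332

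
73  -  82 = -9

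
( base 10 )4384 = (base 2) 1000100100000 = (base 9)6011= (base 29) 565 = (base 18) D9A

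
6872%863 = 831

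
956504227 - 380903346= 575600881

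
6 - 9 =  - 3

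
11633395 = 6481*1795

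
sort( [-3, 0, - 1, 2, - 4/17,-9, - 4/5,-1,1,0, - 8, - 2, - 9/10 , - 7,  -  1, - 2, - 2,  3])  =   [-9, - 8,-7, - 3, - 2, - 2, - 2, - 1,-1, - 1, - 9/10,-4/5,-4/17, 0,  0,1,2,3]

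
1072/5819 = 1072/5819 =0.18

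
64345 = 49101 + 15244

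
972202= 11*88382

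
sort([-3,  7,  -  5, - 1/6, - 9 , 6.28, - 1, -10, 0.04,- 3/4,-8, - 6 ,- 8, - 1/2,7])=[ - 10,  -  9, - 8, - 8,  -  6,-5, - 3, - 1, - 3/4, - 1/2, - 1/6,0.04,6.28,7, 7 ] 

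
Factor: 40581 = 3^5*167^1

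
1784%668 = 448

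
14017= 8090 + 5927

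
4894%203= 22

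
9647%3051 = 494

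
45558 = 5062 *9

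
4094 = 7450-3356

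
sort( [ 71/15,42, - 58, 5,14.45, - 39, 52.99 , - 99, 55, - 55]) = [ - 99 , - 58, - 55, - 39,71/15,5,14.45,42,52.99,55] 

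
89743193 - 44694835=45048358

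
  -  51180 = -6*8530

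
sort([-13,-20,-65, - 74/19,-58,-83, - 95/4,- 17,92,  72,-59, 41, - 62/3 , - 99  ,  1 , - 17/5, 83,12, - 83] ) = [ - 99, - 83, - 83, - 65, - 59, - 58, - 95/4 ,-62/3,  -  20, - 17,-13, -74/19, - 17/5, 1, 12 , 41 , 72, 83 , 92]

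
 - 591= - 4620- - 4029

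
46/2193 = 46/2193 = 0.02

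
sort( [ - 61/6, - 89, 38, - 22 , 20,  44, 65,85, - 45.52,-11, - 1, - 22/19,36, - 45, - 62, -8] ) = [  -  89, - 62, - 45.52 ,- 45, - 22, - 11, - 61/6, - 8 , - 22/19, -1, 20,36,38, 44, 65, 85 ]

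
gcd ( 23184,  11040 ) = 1104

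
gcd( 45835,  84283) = 89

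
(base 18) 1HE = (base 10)644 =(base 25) 10j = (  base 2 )1010000100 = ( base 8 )1204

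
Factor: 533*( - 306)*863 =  - 140753574 = - 2^1*3^2*13^1*17^1*41^1*863^1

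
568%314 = 254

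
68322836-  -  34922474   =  103245310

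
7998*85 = 679830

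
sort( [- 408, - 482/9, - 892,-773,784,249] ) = [ - 892, - 773,-408, - 482/9,249, 784] 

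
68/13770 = 2/405 = 0.00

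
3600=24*150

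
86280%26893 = 5601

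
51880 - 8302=43578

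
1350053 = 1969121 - 619068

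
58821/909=64 +215/303 = 64.71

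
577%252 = 73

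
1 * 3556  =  3556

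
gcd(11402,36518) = 2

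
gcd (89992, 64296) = 8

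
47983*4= 191932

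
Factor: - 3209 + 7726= 4517 = 4517^1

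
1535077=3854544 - 2319467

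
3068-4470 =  -1402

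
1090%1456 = 1090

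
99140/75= 19828/15 =1321.87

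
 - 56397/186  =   - 18799/62 = - 303.21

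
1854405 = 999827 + 854578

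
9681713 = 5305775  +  4375938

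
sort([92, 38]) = [ 38,92 ] 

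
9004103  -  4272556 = 4731547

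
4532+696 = 5228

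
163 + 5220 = 5383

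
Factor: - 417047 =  - 103^1 * 4049^1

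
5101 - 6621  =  - 1520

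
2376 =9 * 264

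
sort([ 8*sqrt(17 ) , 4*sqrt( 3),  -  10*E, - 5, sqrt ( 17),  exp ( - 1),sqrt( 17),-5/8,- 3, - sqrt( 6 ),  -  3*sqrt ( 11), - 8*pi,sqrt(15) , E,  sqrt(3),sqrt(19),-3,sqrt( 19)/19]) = [ - 10*E, - 8*pi, - 3*sqrt( 11 ), - 5, - 3,- 3,-sqrt(6),  -  5/8, sqrt (19) /19,exp(  -  1),sqrt ( 3),E,sqrt( 15),sqrt( 17),sqrt(17), sqrt(19 ), 4*sqrt( 3),8*sqrt( 17)] 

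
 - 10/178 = - 5/89 = -  0.06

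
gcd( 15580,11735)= 5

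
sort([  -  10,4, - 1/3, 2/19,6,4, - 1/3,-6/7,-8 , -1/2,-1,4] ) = [-10,-8, - 1, - 6/7,-1/2 ,-1/3,  -  1/3,2/19, 4, 4,4,6] 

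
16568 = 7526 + 9042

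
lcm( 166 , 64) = 5312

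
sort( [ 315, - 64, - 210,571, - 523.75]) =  [  -  523.75 , - 210, - 64,315,571 ] 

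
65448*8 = 523584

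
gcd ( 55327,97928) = 1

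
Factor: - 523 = -523^1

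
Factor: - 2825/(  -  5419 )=5^2*113^1*5419^( - 1)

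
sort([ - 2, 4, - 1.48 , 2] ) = [ - 2, - 1.48,2,4 ]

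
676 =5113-4437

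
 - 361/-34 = 361/34  =  10.62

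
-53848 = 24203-78051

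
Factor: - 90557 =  - 137^1*661^1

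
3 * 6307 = 18921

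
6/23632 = 3/11816 = 0.00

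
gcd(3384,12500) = 4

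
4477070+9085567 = 13562637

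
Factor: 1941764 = 2^2*11^1*44131^1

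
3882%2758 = 1124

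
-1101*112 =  - 123312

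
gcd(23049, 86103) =9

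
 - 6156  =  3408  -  9564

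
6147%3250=2897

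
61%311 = 61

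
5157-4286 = 871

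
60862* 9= 547758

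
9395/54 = 173 + 53/54 = 173.98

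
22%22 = 0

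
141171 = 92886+48285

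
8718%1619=623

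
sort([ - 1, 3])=[ - 1, 3]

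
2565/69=855/23 =37.17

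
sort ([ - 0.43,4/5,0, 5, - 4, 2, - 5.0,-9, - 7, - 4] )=[ - 9, - 7, - 5.0,- 4, - 4, - 0.43,0, 4/5,2, 5]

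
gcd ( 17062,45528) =2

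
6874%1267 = 539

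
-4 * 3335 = -13340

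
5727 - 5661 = 66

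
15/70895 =3/14179 = 0.00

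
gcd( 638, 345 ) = 1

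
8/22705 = 8/22705  =  0.00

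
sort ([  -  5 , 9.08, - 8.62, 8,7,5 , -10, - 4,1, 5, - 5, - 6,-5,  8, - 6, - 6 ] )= [ - 10, - 8.62,  -  6 , - 6, - 6,  -  5, - 5, - 5,-4,1, 5,5,7,8,8, 9.08 ] 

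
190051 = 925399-735348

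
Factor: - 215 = - 5^1 * 43^1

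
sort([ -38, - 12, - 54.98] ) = [ - 54.98, - 38, - 12 ]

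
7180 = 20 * 359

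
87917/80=87917/80 = 1098.96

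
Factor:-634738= - 2^1*13^1*24413^1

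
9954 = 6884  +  3070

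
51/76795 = 51/76795 = 0.00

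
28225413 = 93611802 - 65386389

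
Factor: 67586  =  2^1 * 47^1 * 719^1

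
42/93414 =7/15569 = 0.00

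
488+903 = 1391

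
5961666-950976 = 5010690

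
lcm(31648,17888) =411424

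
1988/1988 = 1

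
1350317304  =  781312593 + 569004711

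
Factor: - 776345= -5^1*155269^1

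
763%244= 31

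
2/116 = 1/58 = 0.02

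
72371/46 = 1573+ 13/46=1573.28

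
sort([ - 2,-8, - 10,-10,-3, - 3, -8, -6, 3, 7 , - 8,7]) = [-10, - 10,-8,-8, - 8, - 6, - 3,-3, - 2,3, 7,7 ] 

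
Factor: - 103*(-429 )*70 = 2^1* 3^1*5^1*7^1 *11^1 *13^1*103^1 = 3093090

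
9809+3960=13769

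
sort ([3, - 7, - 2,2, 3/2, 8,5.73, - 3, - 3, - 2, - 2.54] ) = [ - 7, - 3, - 3, - 2.54,- 2, - 2,3/2, 2, 3 , 5.73,8 ] 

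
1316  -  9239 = -7923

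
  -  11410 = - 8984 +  - 2426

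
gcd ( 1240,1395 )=155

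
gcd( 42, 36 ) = 6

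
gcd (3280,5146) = 2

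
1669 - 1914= - 245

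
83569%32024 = 19521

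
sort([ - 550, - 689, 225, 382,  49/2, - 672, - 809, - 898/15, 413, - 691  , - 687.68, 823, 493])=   [ - 809, -691,-689, - 687.68, - 672 , - 550, - 898/15, 49/2, 225, 382, 413, 493, 823] 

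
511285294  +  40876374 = 552161668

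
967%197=179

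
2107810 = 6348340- 4240530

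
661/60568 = 661/60568  =  0.01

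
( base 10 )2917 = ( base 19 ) 81a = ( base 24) 51d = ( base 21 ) 6CJ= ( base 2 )101101100101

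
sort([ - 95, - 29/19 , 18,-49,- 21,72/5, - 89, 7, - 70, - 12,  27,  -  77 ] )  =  [-95,-89, - 77, - 70,  -  49,-21, - 12, - 29/19, 7,72/5,18, 27 ] 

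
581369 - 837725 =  - 256356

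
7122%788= 30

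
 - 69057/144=  -  480 + 7/16 = - 479.56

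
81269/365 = 222 + 239/365 = 222.65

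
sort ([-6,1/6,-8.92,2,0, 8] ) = [  -  8.92, - 6, 0,1/6,2,8 ] 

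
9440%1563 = 62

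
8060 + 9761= 17821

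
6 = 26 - 20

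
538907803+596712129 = 1135619932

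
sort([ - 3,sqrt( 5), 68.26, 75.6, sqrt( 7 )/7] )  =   [ - 3,sqrt(7 )/7,sqrt( 5 ),68.26, 75.6]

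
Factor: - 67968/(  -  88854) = 2^6 * 3^1 * 251^( - 1)= 192/251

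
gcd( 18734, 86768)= 986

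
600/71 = 600/71= 8.45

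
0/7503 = 0 = 0.00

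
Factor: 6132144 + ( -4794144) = 1338000  =  2^4*3^1*5^3*223^1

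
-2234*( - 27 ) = 60318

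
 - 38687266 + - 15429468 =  - 54116734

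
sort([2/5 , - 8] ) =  [ - 8,2/5]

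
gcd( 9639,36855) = 567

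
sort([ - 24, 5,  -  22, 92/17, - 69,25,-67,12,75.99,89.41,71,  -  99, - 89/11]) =[  -  99,- 69 , - 67, - 24, - 22,  -  89/11,5,92/17,12, 25,71, 75.99, 89.41]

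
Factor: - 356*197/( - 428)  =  17533/107 = 89^1*107^(- 1)*197^1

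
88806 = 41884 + 46922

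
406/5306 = 29/379 = 0.08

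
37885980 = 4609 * 8220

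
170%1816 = 170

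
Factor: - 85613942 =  - 2^1*42806971^1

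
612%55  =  7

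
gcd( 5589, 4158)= 27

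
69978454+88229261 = 158207715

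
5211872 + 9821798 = 15033670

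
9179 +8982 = 18161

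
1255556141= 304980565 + 950575576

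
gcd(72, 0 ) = 72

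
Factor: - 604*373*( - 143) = 2^2 * 11^1*13^1*151^1*  373^1  =  32216756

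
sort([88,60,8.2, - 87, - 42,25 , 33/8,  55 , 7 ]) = [ - 87, - 42,33/8, 7,8.2,25, 55,  60,88 ] 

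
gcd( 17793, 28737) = 9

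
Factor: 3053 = 43^1 * 71^1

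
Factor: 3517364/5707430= 2^1*5^ ( - 1)*570743^(- 1)*879341^1  =  1758682/2853715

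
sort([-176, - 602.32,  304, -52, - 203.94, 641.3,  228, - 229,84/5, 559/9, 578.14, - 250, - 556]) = [  -  602.32, - 556, - 250,-229, - 203.94, - 176, - 52, 84/5, 559/9, 228,  304, 578.14, 641.3]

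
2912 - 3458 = - 546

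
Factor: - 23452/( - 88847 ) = 2^2*13^1*197^(-1 )=52/197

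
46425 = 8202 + 38223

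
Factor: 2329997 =2329997^1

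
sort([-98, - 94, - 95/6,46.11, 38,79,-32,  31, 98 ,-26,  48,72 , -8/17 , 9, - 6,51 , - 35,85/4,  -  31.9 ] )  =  [ - 98,-94, - 35,-32, - 31.9, - 26, - 95/6,  -  6,-8/17, 9, 85/4,31 , 38,46.11,48,51,72,79,98]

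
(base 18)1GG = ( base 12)444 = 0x274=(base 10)628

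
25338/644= 12669/322 =39.34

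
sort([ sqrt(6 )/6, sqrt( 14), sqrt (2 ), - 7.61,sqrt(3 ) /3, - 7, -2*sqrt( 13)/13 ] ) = [ - 7.61 , - 7,  -  2*sqrt( 13 )/13,sqrt( 6 ) /6, sqrt ( 3)/3,sqrt( 2),sqrt( 14 ) ] 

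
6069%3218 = 2851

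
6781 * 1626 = 11025906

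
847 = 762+85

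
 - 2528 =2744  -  5272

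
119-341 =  - 222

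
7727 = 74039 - 66312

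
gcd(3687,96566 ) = 1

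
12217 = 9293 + 2924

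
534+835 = 1369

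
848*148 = 125504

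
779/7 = 779/7 = 111.29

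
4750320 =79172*60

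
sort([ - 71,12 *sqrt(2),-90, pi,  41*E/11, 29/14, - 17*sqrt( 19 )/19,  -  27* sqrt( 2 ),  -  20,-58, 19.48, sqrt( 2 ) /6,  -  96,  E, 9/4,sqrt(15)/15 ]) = [ - 96,-90,  -  71, - 58,-27*sqrt(2 ), - 20, - 17*sqrt( 19)/19 , sqrt( 2) /6,sqrt( 15)/15,29/14,  9/4,E, pi , 41*E/11,  12*sqrt( 2 ),19.48]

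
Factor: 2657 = 2657^1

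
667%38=21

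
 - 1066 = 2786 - 3852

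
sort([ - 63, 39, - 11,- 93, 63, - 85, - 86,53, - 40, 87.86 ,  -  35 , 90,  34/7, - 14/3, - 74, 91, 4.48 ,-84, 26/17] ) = [ - 93, - 86, - 85, - 84, - 74 , - 63, - 40,  -  35, - 11, - 14/3,26/17,4.48,34/7,  39, 53, 63 , 87.86,90,91]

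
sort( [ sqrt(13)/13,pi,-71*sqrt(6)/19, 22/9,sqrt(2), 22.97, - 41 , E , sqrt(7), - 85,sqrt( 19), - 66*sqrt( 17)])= [ - 66*sqrt( 17), - 85, - 41, - 71*sqrt(6 )/19, sqrt( 13 ) /13, sqrt( 2),22/9,sqrt( 7), E, pi,sqrt(19),  22.97 ]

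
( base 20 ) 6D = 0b10000101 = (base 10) 133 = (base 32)45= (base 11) 111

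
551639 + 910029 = 1461668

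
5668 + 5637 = 11305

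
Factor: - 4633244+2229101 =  - 2404143 = - 3^2*7^1*31^1*1231^1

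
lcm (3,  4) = 12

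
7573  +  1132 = 8705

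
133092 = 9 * 14788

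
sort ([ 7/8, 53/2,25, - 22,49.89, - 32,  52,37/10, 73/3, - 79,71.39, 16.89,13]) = [ - 79, - 32, - 22 , 7/8, 37/10, 13,  16.89,73/3,  25 , 53/2,49.89 , 52, 71.39]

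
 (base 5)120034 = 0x112A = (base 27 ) 60K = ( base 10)4394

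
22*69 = 1518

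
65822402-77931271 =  - 12108869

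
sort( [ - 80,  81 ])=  [-80,81 ]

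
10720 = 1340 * 8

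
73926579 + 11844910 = 85771489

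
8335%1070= 845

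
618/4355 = 618/4355 = 0.14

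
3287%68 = 23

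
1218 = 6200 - 4982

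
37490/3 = 12496 + 2/3 = 12496.67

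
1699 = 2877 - 1178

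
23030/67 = 23030/67=343.73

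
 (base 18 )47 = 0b1001111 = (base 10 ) 79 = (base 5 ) 304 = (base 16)4F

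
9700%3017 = 649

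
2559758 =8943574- 6383816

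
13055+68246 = 81301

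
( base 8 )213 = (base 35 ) 3Y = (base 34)43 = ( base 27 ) 54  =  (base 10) 139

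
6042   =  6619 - 577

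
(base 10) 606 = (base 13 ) 378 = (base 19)1ch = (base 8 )1136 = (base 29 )KQ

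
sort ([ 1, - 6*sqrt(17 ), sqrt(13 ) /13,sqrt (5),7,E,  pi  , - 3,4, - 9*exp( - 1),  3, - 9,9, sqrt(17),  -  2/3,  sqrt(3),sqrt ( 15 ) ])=[ - 6*sqrt( 17), - 9, - 9*exp( - 1 ), - 3, - 2/3,sqrt(13 )/13,1, sqrt(3),sqrt(5 ), E,3, pi, sqrt(15), 4,  sqrt(17) , 7 , 9]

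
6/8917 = 6/8917 = 0.00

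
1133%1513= 1133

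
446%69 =32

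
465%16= 1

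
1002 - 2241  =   - 1239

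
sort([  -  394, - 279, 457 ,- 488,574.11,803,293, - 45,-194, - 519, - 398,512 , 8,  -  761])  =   [ - 761 , - 519, - 488, - 398 , -394, - 279 , - 194 ,  -  45,8,293,457, 512,574.11, 803 ] 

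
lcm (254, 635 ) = 1270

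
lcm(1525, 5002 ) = 125050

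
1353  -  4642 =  - 3289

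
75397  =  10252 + 65145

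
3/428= 3/428 = 0.01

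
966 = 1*966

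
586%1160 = 586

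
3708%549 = 414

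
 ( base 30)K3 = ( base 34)hp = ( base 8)1133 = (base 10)603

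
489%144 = 57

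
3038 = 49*62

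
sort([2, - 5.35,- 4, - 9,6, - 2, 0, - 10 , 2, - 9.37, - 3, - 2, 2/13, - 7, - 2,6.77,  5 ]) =[-10, - 9.37, - 9, - 7, - 5.35, - 4,-3, - 2, - 2, - 2,  0, 2/13, 2, 2, 5, 6,6.77] 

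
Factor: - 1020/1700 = - 3^1 * 5^( - 1 ) = - 3/5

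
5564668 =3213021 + 2351647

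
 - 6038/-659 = 9 + 107/659 = 9.16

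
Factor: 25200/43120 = 3^2*5^1*7^ (  -  1)*11^( - 1) = 45/77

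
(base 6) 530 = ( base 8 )306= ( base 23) 8E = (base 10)198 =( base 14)102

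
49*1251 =61299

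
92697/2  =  46348  +  1/2 = 46348.50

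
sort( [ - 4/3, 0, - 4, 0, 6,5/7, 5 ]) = [ - 4, - 4/3, 0, 0, 5/7,5, 6] 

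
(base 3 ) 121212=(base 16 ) 1c7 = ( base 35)D0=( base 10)455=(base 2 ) 111000111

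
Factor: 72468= 2^2*3^3*11^1*61^1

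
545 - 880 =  - 335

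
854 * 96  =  81984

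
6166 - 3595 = 2571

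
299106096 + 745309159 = 1044415255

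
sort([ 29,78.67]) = [ 29,78.67]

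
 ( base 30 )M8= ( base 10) 668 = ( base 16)29c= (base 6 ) 3032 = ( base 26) pi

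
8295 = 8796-501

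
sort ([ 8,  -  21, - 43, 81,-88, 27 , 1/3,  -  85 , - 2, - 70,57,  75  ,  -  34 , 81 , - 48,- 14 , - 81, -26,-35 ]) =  [ - 88,  -  85, - 81,-70, - 48, - 43, - 35,-34, - 26, - 21 , - 14, - 2,1/3 , 8,27,57, 75,81 , 81]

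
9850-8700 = 1150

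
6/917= 6/917 = 0.01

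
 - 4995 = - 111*45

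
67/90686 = 67/90686 =0.00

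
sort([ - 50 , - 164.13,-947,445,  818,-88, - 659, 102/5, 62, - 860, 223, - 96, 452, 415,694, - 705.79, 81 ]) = [ - 947,-860 ,-705.79, - 659, - 164.13, - 96, - 88,-50,102/5, 62, 81,223, 415,445,452,694,818]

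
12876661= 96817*133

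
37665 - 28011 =9654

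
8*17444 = 139552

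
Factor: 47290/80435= 2^1*4729^1 * 16087^(-1) = 9458/16087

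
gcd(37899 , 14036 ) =1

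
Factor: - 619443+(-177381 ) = - 2^3*3^3*7^1*17^1 * 31^1 = - 796824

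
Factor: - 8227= -19^1 * 433^1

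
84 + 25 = 109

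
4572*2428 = 11100816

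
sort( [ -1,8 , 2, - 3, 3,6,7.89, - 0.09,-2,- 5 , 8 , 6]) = [-5 , - 3, - 2, - 1, - 0.09 , 2, 3, 6, 6,7.89, 8, 8]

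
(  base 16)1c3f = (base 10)7231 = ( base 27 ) 9OM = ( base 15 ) 2221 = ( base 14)28c7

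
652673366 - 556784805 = 95888561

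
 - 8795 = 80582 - 89377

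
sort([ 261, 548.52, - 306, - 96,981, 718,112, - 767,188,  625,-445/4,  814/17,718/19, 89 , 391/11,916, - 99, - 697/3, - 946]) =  [-946, - 767, - 306,-697/3, - 445/4, - 99, - 96, 391/11,718/19, 814/17  ,  89,  112 , 188,261,548.52,625, 718, 916, 981 ]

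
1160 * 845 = 980200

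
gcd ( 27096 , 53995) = 1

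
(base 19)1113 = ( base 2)1110001001010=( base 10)7242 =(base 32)72A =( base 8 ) 16112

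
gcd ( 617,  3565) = 1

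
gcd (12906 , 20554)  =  478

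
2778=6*463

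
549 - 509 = 40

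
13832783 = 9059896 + 4772887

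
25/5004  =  25/5004 = 0.00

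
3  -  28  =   - 25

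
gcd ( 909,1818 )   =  909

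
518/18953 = 518/18953 = 0.03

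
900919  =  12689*71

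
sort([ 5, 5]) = [ 5, 5]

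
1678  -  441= 1237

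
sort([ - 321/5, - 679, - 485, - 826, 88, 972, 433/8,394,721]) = [ -826, - 679, - 485,-321/5, 433/8 , 88, 394,721,972 ] 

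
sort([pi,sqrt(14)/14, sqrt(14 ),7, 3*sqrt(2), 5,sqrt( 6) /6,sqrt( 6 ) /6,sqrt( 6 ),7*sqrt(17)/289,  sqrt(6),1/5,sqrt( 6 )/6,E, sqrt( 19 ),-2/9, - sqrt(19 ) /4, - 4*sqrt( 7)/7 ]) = [ - 4*sqrt (7) /7, - sqrt( 19) /4,-2/9, 7 * sqrt(17)/289,  1/5,sqrt( 14)/14,sqrt(6)/6,sqrt( 6) /6,sqrt( 6)/6, sqrt( 6),sqrt( 6),E, pi, sqrt(14),3*sqrt (2), sqrt (19),5,7 ] 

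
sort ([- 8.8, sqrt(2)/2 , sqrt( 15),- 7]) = [-8.8,-7, sqrt(2) /2, sqrt(15 ) ]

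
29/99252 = 29/99252= 0.00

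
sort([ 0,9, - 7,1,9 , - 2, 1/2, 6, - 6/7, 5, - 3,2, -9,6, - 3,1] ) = [ - 9, - 7, - 3, - 3,-2, - 6/7, 0, 1/2,1,  1,2,5, 6, 6,9,9 ] 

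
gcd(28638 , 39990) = 258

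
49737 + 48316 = 98053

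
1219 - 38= 1181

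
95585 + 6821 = 102406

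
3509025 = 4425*793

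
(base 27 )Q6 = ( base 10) 708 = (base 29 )OC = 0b1011000100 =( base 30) ni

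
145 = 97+48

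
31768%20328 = 11440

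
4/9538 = 2/4769= 0.00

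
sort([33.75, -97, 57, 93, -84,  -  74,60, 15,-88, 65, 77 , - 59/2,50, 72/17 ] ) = [  -  97,-88 , - 84 ,-74, - 59/2,72/17,15,33.75 , 50,57,60,65,77,  93]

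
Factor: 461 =461^1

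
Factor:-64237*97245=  - 3^2*5^1*2161^1*64237^1 = - 6246727065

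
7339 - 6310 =1029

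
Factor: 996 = 2^2*3^1 * 83^1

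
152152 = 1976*77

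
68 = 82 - 14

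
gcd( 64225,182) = 7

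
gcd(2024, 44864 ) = 8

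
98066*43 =4216838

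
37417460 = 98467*380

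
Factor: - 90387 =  - 3^2*11^2*83^1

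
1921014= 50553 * 38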